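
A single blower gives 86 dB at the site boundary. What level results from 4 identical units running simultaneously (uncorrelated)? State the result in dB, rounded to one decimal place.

With 4 equal, uncorrelated contributions the intensity is 4× that of one unit, giving a rise of 10·log₁₀ 4.
L_total = 86 + 10·log₁₀(4) = 86 + 6.021 = 92.02 dB.

92.0 dB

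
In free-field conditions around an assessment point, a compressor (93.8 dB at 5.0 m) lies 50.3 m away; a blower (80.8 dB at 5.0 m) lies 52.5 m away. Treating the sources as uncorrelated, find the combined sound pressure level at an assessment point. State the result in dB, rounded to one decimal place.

Propagate each source to the receiver with L = L_ref − 20·log₁₀(r/r_ref), then add intensities.
compressor: 93.8 − 20·log₁₀(50.3/5.0) = 93.8 − 20.05 = 73.75 dB.
blower: 80.8 − 20·log₁₀(52.5/5.0) = 80.8 − 20.42 = 60.38 dB.
Σ 10^(L/10) = 2.479e+07 → L_total = 10·log₁₀(2.479e+07) = 73.94 dB.

73.9 dB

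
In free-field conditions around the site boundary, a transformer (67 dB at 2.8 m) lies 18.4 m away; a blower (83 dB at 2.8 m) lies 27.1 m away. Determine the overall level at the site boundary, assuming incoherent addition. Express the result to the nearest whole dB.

64 dB

Apply inverse-square spreading to bring every level to the receiver, then sum 10^(L/10).
transformer: 67 − 20·log₁₀(18.4/2.8) = 67 − 16.35 = 50.65 dB.
blower: 83 − 20·log₁₀(27.1/2.8) = 83 − 19.72 = 63.28 dB.
Σ 10^(L/10) = 2.246e+06 → L_total = 10·log₁₀(2.246e+06) = 63.51 dB.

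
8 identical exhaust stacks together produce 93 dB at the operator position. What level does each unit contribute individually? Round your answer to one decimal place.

84.0 dB

For N identical incoherent sources L_total = L₁ + 10·log₁₀ N, so L₁ = 93 − 10·log₁₀(8) = 93 − 9.031.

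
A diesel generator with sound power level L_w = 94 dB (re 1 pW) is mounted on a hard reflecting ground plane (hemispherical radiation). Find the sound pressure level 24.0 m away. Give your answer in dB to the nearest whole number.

Free-field hemispherical radiation: L_p = L_w − 10·log₁₀(2π·r²), r = 24.0 m.
2π·r² = 3619 m², 10·log₁₀ of that is 35.586 dB.
L_p = 94 − 35.586 = 58.41 dB.

58 dB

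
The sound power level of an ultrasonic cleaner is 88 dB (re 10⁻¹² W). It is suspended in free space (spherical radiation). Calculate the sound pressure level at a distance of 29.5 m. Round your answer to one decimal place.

47.6 dB

Free-field spherical radiation: L_p = L_w − 10·log₁₀(4π·r²), r = 29.5 m.
4π·r² = 1.094e+04 m², 10·log₁₀ of that is 40.389 dB.
L_p = 88 − 40.389 = 47.61 dB.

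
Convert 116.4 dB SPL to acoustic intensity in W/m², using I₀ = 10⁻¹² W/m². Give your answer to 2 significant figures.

I = I₀·10^(L/10) = 10⁻¹² × 10^(116.4/10) = 10^(-0.360).

0.44 W/m²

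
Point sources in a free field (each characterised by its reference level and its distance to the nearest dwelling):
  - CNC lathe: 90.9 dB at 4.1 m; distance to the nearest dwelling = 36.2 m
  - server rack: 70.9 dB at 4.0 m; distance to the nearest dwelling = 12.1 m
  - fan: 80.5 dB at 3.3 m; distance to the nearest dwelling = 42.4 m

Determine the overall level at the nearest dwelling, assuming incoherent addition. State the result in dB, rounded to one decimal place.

72.5 dB

Apply inverse-square spreading to bring every level to the receiver, then sum 10^(L/10).
CNC lathe: 90.9 − 20·log₁₀(36.2/4.1) = 90.9 − 18.92 = 71.98 dB.
server rack: 70.9 − 20·log₁₀(12.1/4.0) = 70.9 − 9.61 = 61.29 dB.
fan: 80.5 − 20·log₁₀(42.4/3.3) = 80.5 − 22.18 = 58.32 dB.
Σ 10^(L/10) = 1.781e+07 → L_total = 10·log₁₀(1.781e+07) = 72.51 dB.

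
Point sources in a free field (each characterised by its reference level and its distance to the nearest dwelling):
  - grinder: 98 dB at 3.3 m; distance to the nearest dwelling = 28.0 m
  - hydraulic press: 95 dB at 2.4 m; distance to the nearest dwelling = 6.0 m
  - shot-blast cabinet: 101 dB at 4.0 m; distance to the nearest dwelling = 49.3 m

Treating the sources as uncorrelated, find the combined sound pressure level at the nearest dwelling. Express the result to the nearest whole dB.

88 dB

Apply inverse-square spreading to bring every level to the receiver, then sum 10^(L/10).
grinder: 98 − 20·log₁₀(28.0/3.3) = 98 − 18.57 = 79.43 dB.
hydraulic press: 95 − 20·log₁₀(6.0/2.4) = 95 − 7.96 = 87.04 dB.
shot-blast cabinet: 101 − 20·log₁₀(49.3/4.0) = 101 − 21.82 = 79.18 dB.
Σ 10^(L/10) = 6.765e+08 → L_total = 10·log₁₀(6.765e+08) = 88.30 dB.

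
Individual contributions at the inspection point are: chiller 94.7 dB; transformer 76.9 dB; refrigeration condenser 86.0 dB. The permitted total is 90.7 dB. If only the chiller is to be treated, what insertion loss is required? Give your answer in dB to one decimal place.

The untreated sources together contribute 10^(76.9/10) + 10^(86.0/10) = 4.471e+08, i.e. 86.50 dB.
To meet 90.7 dB overall, the treated chiller may contribute at most 10^(90.7/10) − 4.471e+08 = 7.278e+08, i.e. 88.62 dB.
So the chiller must be reduced from 94.7 to 88.62 dB: IL = 6.08 dB.

6.1 dB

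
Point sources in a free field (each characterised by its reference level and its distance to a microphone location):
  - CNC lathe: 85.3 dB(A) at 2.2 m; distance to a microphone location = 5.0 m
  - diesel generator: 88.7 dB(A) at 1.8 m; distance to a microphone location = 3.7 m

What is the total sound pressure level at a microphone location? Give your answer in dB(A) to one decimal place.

83.8 dB(A)

First find each source's level at the receiver (point-source: −20·log₁₀(r/r_ref)), then combine on an intensity basis.
CNC lathe: 85.3 − 20·log₁₀(5.0/2.2) = 85.3 − 7.13 = 78.17 dB(A).
diesel generator: 88.7 − 20·log₁₀(3.7/1.8) = 88.7 − 6.26 = 82.44 dB(A).
Σ 10^(L/10) = 2.410e+08 → L_total = 10·log₁₀(2.410e+08) = 83.82 dB(A).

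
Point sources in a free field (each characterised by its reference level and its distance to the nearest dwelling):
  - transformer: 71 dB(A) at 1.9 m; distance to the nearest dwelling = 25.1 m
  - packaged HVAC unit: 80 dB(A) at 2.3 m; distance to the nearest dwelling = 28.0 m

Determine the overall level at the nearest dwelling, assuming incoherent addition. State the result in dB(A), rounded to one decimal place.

58.7 dB(A)

Apply inverse-square spreading to bring every level to the receiver, then sum 10^(L/10).
transformer: 71 − 20·log₁₀(25.1/1.9) = 71 − 22.42 = 48.58 dB(A).
packaged HVAC unit: 80 − 20·log₁₀(28.0/2.3) = 80 − 21.71 = 58.29 dB(A).
Σ 10^(L/10) = 7.469e+05 → L_total = 10·log₁₀(7.469e+05) = 58.73 dB(A).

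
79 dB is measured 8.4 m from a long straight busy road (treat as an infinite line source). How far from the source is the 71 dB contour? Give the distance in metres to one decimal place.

53.0 m

Line-source spreading drops the level by 10·log₁₀(r₂/r₁); inverting, r₂/r₁ = 10^(ΔL/10).
r₂ = 8.4·10^((79−71)/10) = 8.4·10^(8.0/10) = 53.00 m.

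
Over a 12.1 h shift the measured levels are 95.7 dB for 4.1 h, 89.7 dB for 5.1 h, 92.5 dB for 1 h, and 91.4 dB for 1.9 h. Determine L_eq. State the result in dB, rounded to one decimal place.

93.0 dB

The energy average is taken in the linear domain: L_eq = 10·log₁₀[(Σ tᵢ·10^(Lᵢ/10))/T], T = 12.1 h.
Σ tᵢ·10^(Lᵢ/10) = 4.1·10^(95.7/10) + 5.1·10^(89.7/10) + 1·10^(92.5/10) + 1.9·10^(91.4/10) = 2.439e+10.
L_eq = 10·log₁₀(2.439e+10/12.1) = 93.04 dB.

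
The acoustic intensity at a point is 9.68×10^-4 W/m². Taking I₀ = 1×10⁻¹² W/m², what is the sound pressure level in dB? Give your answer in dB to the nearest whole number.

90 dB

Dividing by I₀ shifts the exponent by 12: I/I₀ = 9.68×10^8.
L = 10·(0.9859 + 8) = 89.86 dB.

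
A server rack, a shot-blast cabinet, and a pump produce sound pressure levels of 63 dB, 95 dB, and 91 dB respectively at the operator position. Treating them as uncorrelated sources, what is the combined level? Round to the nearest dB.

Incoherent sources combine by intensity addition: L_total = 10·log₁₀(Σ 10^(L_i/10)).
Σ 10^(L/10) = 10^(63/10) + 10^(95/10) + 10^(91/10) = 4.423e+09.
L_total = 10·log₁₀(4.423e+09) = 96.46 dB.

96 dB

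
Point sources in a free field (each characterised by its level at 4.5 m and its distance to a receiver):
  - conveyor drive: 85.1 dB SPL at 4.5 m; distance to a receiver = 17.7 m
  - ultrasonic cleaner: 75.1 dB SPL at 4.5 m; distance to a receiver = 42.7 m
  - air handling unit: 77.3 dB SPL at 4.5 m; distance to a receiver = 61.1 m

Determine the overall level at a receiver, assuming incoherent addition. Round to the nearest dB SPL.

73 dB SPL

Propagate each source to the receiver with L = L_ref − 20·log₁₀(r/r_ref), then add intensities.
conveyor drive: 85.1 − 20·log₁₀(17.7/4.5) = 85.1 − 11.90 = 73.20 dB SPL.
ultrasonic cleaner: 75.1 − 20·log₁₀(42.7/4.5) = 75.1 − 19.54 = 55.56 dB SPL.
air handling unit: 77.3 − 20·log₁₀(61.1/4.5) = 77.3 − 22.66 = 54.64 dB SPL.
Σ 10^(L/10) = 2.157e+07 → L_total = 10·log₁₀(2.157e+07) = 73.34 dB SPL.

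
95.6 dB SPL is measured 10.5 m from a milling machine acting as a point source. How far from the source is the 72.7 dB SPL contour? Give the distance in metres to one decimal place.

Point-source spreading drops the level by 20·log₁₀(r₂/r₁); inverting, r₂/r₁ = 10^(ΔL/20).
r₂ = 10.5·10^((95.6−72.7)/20) = 10.5·10^(22.9/20) = 146.62 m.

146.6 m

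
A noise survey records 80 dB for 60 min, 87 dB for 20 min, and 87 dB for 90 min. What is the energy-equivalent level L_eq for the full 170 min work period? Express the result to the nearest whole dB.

The energy average is taken in the linear domain: L_eq = 10·log₁₀[(Σ tᵢ·10^(Lᵢ/10))/T], T = 170 min.
Σ tᵢ·10^(Lᵢ/10) = 60·10^(80/10) + 20·10^(87/10) + 90·10^(87/10) = 6.113e+10.
L_eq = 10·log₁₀(6.113e+10/170) = 85.56 dB.

86 dB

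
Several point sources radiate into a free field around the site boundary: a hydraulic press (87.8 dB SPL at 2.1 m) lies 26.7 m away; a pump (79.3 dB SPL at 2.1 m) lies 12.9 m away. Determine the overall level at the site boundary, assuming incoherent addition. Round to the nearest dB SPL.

First find each source's level at the receiver (point-source: −20·log₁₀(r/r_ref)), then combine on an intensity basis.
hydraulic press: 87.8 − 20·log₁₀(26.7/2.1) = 87.8 − 22.09 = 65.71 dB SPL.
pump: 79.3 − 20·log₁₀(12.9/2.1) = 79.3 − 15.77 = 63.53 dB SPL.
Σ 10^(L/10) = 5.983e+06 → L_total = 10·log₁₀(5.983e+06) = 67.77 dB SPL.

68 dB SPL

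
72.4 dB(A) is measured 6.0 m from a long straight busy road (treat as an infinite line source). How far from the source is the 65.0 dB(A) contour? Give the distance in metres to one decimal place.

33.0 m

The 7.4 dB drop corresponds to a distance ratio of 10^(7.4/10) for a line source.
r₂ = 6.0·10^((72.4−65.0)/10) = 6.0·10^(7.4/10) = 32.97 m.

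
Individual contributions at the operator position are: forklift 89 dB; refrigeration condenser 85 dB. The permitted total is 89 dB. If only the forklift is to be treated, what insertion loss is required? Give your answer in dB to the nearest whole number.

Fixed contribution from the other source: Σ 10^(L/10) = 10^(85/10) = 3.162e+08 (85.00 dB).
To meet 89 dB overall, the treated forklift may contribute at most 10^(89/10) − 3.162e+08 = 4.781e+08, i.e. 86.80 dB.
So the forklift must be reduced from 89 to 86.80 dB: IL = 2.20 dB.

2 dB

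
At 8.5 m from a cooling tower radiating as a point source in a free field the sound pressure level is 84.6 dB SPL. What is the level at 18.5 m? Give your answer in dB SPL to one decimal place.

77.8 dB SPL

Spherical spreading from a point source gives a 20·log₁₀(r₂/r₁) drop.
L₂ = 84.6 − 20·log₁₀(18.5/8.5) = 84.6 − 6.755 = 77.84 dB SPL.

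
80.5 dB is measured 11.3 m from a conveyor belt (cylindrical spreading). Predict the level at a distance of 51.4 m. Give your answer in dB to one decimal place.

73.9 dB

For a line source, L₂ = L₁ − 10·log₁₀(r₂/r₁).
L₂ = 80.5 − 10·log₁₀(51.4/11.3) = 80.5 − 6.579 = 73.92 dB.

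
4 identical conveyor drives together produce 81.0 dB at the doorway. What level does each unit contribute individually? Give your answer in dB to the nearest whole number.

4 equal contributions raise the level by 10·log₁₀ 4 = 6.021 dB, so each unit alone gives 81.0 − 6.021.

75 dB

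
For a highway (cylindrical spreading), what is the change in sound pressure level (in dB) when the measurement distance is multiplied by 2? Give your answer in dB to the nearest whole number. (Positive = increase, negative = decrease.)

-3 dB

A line source loses 3 dB per doubling of distance; generally ΔL = −10·log₁₀(r₂/r₁).
ΔL = −10·log₁₀(2) = -3.01 dB.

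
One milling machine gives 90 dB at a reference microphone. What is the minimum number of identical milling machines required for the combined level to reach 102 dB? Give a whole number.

16

The shortfall is 102 − 90 = 12.0 dB, and N units add 10·log₁₀ N, so need 10·log₁₀ N ≥ 12.0.
N ≥ 10^(12.0/10) = 15.849, so N = 16.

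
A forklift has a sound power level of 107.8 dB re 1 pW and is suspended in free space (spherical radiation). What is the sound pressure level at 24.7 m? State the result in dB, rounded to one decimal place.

L_p = L_w − 10·log₁₀(4π·r²) with r = 24.7 m.
4π·r² = 7667 m², 10·log₁₀ of that is 38.846 dB.
L_p = 107.8 − 38.846 = 68.95 dB.

69.0 dB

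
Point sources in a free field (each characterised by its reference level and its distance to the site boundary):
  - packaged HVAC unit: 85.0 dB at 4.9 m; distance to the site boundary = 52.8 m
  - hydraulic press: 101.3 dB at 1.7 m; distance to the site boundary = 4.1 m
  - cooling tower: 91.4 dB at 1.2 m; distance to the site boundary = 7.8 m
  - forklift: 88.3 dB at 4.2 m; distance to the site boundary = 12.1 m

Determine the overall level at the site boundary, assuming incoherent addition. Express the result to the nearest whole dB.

Apply inverse-square spreading to bring every level to the receiver, then sum 10^(L/10).
packaged HVAC unit: 85.0 − 20·log₁₀(52.8/4.9) = 85.0 − 20.65 = 64.35 dB.
hydraulic press: 101.3 − 20·log₁₀(4.1/1.7) = 101.3 − 7.65 = 93.65 dB.
cooling tower: 91.4 − 20·log₁₀(7.8/1.2) = 91.4 − 16.26 = 75.14 dB.
forklift: 88.3 − 20·log₁₀(12.1/4.2) = 88.3 − 9.19 = 79.11 dB.
Σ 10^(L/10) = 2.436e+09 → L_total = 10·log₁₀(2.436e+09) = 93.87 dB.

94 dB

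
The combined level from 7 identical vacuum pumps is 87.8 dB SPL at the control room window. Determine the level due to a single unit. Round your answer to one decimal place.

Dividing the total intensity by 7 lowers the level by 10·log₁₀ 7 = 8.451 dB: L₁ = 87.8 − 8.451.

79.3 dB SPL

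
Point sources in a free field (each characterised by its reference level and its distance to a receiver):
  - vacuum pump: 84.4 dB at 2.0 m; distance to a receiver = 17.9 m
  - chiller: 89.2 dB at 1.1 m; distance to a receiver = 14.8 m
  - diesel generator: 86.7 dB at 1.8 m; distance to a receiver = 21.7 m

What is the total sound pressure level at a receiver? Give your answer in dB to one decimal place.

70.5 dB

Propagate each source to the receiver with L = L_ref − 20·log₁₀(r/r_ref), then add intensities.
vacuum pump: 84.4 − 20·log₁₀(17.9/2.0) = 84.4 − 19.04 = 65.36 dB.
chiller: 89.2 − 20·log₁₀(14.8/1.1) = 89.2 − 22.58 = 66.62 dB.
diesel generator: 86.7 − 20·log₁₀(21.7/1.8) = 86.7 − 21.62 = 65.08 dB.
Σ 10^(L/10) = 1.125e+07 → L_total = 10·log₁₀(1.125e+07) = 70.51 dB.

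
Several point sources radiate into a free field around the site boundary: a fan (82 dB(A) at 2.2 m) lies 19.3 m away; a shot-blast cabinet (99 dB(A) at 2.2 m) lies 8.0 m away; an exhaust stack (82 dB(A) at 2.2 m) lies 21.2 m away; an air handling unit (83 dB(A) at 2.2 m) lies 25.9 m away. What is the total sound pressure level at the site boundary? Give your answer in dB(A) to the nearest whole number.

88 dB(A)

First find each source's level at the receiver (point-source: −20·log₁₀(r/r_ref)), then combine on an intensity basis.
fan: 82 − 20·log₁₀(19.3/2.2) = 82 − 18.86 = 63.14 dB(A).
shot-blast cabinet: 99 − 20·log₁₀(8.0/2.2) = 99 − 11.21 = 87.79 dB(A).
exhaust stack: 82 − 20·log₁₀(21.2/2.2) = 82 − 19.68 = 62.32 dB(A).
air handling unit: 83 − 20·log₁₀(25.9/2.2) = 83 − 21.42 = 61.58 dB(A).
Σ 10^(L/10) = 6.059e+08 → L_total = 10·log₁₀(6.059e+08) = 87.82 dB(A).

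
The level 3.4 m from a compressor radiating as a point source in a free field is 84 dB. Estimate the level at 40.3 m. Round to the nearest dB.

Spherical spreading from a point source gives a 20·log₁₀(r₂/r₁) drop.
L₂ = 84 − 20·log₁₀(40.3/3.4) = 84 − 21.477 = 62.52 dB.

63 dB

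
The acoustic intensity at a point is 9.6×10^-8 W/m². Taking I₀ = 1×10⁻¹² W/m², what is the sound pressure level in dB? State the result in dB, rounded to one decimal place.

I/I₀ = 9.6×10^-8/10⁻¹² = 9.6×10^4, and L = 10·log₁₀(I/I₀).
L = 10·(0.9823 + 4) = 49.82 dB.

49.8 dB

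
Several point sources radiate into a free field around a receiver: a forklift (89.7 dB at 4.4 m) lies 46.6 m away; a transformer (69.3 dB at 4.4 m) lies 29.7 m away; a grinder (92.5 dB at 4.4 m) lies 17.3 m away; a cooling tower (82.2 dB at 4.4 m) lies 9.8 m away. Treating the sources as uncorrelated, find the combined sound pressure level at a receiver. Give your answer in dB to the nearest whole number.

82 dB

Propagate each source to the receiver with L = L_ref − 20·log₁₀(r/r_ref), then add intensities.
forklift: 89.7 − 20·log₁₀(46.6/4.4) = 89.7 − 20.50 = 69.20 dB.
transformer: 69.3 − 20·log₁₀(29.7/4.4) = 69.3 − 16.59 = 52.71 dB.
grinder: 92.5 − 20·log₁₀(17.3/4.4) = 92.5 − 11.89 = 80.61 dB.
cooling tower: 82.2 − 20·log₁₀(9.8/4.4) = 82.2 − 6.96 = 75.24 dB.
Σ 10^(L/10) = 1.570e+08 → L_total = 10·log₁₀(1.570e+08) = 81.96 dB.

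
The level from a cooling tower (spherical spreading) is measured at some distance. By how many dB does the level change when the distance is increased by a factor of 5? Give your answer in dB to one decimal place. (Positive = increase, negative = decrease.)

With spherical spreading the level changes by −20·log₁₀(r₂/r₁).
ΔL = −20·log₁₀(5) = -13.98 dB.

-14.0 dB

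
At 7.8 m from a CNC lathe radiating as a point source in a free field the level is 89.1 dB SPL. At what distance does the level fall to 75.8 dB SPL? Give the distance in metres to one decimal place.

For a point source L₁ − L₂ = 20·log₁₀(r₂/r₁), so r₂ = r₁·10^((L₁−L₂)/20).
r₂ = 7.8·10^((89.1−75.8)/20) = 7.8·10^(13.3/20) = 36.07 m.

36.1 m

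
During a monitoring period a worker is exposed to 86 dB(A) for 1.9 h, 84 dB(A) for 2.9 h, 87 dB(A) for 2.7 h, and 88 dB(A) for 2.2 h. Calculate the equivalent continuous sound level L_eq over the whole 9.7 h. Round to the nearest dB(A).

86 dB(A)

Weight each interval's intensity by its duration and average over T = 9.7 h:
Σ tᵢ·10^(Lᵢ/10) = 1.9·10^(86/10) + 2.9·10^(84/10) + 2.7·10^(87/10) + 2.2·10^(88/10) = 4.226e+09.
L_eq = 10·log₁₀(4.226e+09/9.7) = 86.39 dB(A).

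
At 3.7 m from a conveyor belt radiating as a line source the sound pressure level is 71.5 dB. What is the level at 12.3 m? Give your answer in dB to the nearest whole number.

Line-source attenuation: ΔL = 10·log₁₀(r₂/r₁) = 10·log₁₀(12.3/3.7) = 5.217 dB.
L₂ = 71.5 − 10·log₁₀(12.3/3.7) = 71.5 − 5.217 = 66.28 dB.

66 dB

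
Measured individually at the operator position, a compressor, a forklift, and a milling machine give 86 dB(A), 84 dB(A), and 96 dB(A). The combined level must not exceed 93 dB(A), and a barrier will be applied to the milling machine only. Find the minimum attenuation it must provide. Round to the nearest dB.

The untreated sources together contribute 10^(86/10) + 10^(84/10) = 6.493e+08, i.e. 88.12 dB(A).
To meet 93 dB(A) overall, the treated milling machine may contribute at most 10^(93/10) − 6.493e+08 = 1.346e+09, i.e. 91.29 dB(A).
So the milling machine must be reduced from 96 to 91.29 dB(A): IL = 4.71 dB.

5 dB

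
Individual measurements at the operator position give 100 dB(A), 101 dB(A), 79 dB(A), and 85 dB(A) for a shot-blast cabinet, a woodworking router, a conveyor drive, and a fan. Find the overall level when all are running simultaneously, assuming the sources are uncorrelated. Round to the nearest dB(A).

104 dB(A)

Incoherent sources combine by intensity addition: L_total = 10·log₁₀(Σ 10^(L_i/10)).
Σ 10^(L/10) = 10^(100/10) + 10^(101/10) + 10^(79/10) + 10^(85/10) = 2.298e+10.
L_total = 10·log₁₀(2.298e+10) = 103.61 dB(A).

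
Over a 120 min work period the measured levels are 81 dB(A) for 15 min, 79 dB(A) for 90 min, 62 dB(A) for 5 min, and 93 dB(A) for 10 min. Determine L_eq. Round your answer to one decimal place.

Weight each interval's intensity by its duration and average over T = 120 min:
Σ tᵢ·10^(Lᵢ/10) = 15·10^(81/10) + 90·10^(79/10) + 5·10^(62/10) + 10·10^(93/10) = 2.900e+10.
L_eq = 10·log₁₀(2.900e+10/120) = 83.83 dB(A).

83.8 dB(A)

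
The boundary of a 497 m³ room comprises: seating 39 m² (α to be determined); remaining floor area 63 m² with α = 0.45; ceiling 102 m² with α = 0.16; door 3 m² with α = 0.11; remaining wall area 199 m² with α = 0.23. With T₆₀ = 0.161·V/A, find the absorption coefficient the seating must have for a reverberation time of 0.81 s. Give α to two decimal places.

From T₆₀ = 0.161·V/A, the target T₆₀ = 0.81 s needs A = 0.161·497/0.81 = 98.79 m².
Absorption from the other surfaces = 63·0.45 + 102·0.16 + 3·0.11 + 199·0.23 = 90.77 m², so the seating must supply 8.02 m² over 39 m².
α = 8.02/39 = 0.206.

0.21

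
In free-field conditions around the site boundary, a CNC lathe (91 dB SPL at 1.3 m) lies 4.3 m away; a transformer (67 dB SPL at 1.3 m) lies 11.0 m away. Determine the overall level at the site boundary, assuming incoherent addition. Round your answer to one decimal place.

Propagate each source to the receiver with L = L_ref − 20·log₁₀(r/r_ref), then add intensities.
CNC lathe: 91 − 20·log₁₀(4.3/1.3) = 91 − 10.39 = 80.61 dB SPL.
transformer: 67 − 20·log₁₀(11.0/1.3) = 67 − 18.55 = 48.45 dB SPL.
Σ 10^(L/10) = 1.151e+08 → L_total = 10·log₁₀(1.151e+08) = 80.61 dB SPL.

80.6 dB SPL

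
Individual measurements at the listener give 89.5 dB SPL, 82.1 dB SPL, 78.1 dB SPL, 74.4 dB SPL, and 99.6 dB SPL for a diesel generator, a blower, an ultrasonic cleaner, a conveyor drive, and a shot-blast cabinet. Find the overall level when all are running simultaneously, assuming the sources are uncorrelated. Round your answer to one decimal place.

Incoherent sources combine by intensity addition: L_total = 10·log₁₀(Σ 10^(L_i/10)).
Σ 10^(L/10) = 10^(89.5/10) + 10^(82.1/10) + 10^(78.1/10) + 10^(74.4/10) + 10^(99.6/10) = 1.027e+10.
L_total = 10·log₁₀(1.027e+10) = 100.11 dB SPL.

100.1 dB SPL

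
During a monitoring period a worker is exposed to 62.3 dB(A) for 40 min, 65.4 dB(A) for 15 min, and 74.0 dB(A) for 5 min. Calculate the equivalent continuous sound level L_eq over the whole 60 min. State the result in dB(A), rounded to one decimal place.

66.1 dB(A)

The energy average is taken in the linear domain: L_eq = 10·log₁₀[(Σ tᵢ·10^(Lᵢ/10))/T], T = 60 min.
Σ tᵢ·10^(Lᵢ/10) = 40·10^(62.3/10) + 15·10^(65.4/10) + 5·10^(74.0/10) = 2.455e+08.
L_eq = 10·log₁₀(2.455e+08/60) = 66.12 dB(A).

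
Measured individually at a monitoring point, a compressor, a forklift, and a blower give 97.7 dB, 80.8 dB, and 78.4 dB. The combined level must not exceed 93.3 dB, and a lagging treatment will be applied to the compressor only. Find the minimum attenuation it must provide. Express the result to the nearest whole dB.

Everything except the compressor sums to 10^(80.8/10) + 10^(78.4/10) = 1.894e+08 in linear terms, 82.77 dB.
To meet 93.3 dB overall, the treated compressor may contribute at most 10^(93.3/10) − 1.894e+08 = 1.949e+09, i.e. 92.90 dB.
Required insertion loss = 97.7 − 92.90 = 4.80 dB.

5 dB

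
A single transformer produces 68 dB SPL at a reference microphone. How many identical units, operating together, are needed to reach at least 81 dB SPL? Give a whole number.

Need L₁ + 10·log₁₀ N ≥ 81, i.e. log₁₀ N ≥ 1.30.
N ≥ 10^(13.0/10) = 19.953, so N = 20.

20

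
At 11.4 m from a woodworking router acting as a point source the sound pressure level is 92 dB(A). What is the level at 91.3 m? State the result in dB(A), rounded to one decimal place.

73.9 dB(A)

Spherical spreading from a point source gives a 20·log₁₀(r₂/r₁) drop.
L₂ = 92 − 20·log₁₀(91.3/11.4) = 92 − 18.071 = 73.93 dB(A).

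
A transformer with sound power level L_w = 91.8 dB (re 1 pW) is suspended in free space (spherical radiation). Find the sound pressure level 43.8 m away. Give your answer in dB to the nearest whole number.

Free-field spherical radiation: L_p = L_w − 10·log₁₀(4π·r²), r = 43.8 m.
4π·r² = 2.411e+04 m², 10·log₁₀ of that is 43.822 dB.
L_p = 91.8 − 43.822 = 47.98 dB.

48 dB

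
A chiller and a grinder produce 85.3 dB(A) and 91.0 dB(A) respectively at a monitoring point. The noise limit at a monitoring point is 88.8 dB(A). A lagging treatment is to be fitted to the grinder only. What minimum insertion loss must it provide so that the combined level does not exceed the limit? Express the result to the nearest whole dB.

5 dB

Everything except the grinder sums to 10^(85.3/10) = 3.388e+08 in linear terms, 85.30 dB(A).
The limit corresponds to 10^(88.8/10) = 7.586e+08; subtracting the fixed part leaves 4.197e+08 for the grinder, i.e. 86.23 dB(A).
So the grinder must be reduced from 91.0 to 86.23 dB(A): IL = 4.77 dB.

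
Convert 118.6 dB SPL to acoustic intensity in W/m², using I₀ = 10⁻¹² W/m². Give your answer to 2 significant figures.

0.72 W/m²

L = 10·log₁₀(I/I₀) ⇒ I = I₀·10^(L/10) = 10⁻¹² × 10^11.86.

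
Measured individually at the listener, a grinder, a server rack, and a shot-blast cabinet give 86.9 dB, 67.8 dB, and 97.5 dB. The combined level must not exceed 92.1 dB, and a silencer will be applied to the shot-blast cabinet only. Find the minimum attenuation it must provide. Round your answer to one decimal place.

The untreated sources together contribute 10^(86.9/10) + 10^(67.8/10) = 4.958e+08, i.e. 86.95 dB.
The limit corresponds to 10^(92.1/10) = 1.622e+09; subtracting the fixed part leaves 1.126e+09 for the shot-blast cabinet, i.e. 90.52 dB.
So the shot-blast cabinet must be reduced from 97.5 to 90.52 dB: IL = 6.98 dB.

7.0 dB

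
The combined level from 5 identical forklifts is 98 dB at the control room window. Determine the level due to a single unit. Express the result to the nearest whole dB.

91 dB

Dividing the total intensity by 5 lowers the level by 10·log₁₀ 5 = 6.990 dB: L₁ = 98 − 6.990.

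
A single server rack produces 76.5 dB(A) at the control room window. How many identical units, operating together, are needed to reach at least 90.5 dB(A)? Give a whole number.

26

The shortfall is 90.5 − 76.5 = 14.0 dB, and N units add 10·log₁₀ N, so need 10·log₁₀ N ≥ 14.0.
N ≥ 10^(14.0/10) = 25.119, so N = 26.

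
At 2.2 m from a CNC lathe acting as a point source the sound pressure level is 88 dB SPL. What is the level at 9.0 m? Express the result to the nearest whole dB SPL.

For a point source, L₂ = L₁ − 20·log₁₀(r₂/r₁).
L₂ = 88 − 20·log₁₀(9.0/2.2) = 88 − 12.236 = 75.76 dB SPL.

76 dB SPL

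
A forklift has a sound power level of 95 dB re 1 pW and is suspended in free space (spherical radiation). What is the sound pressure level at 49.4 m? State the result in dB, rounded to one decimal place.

50.1 dB

The power spreads over a sphere of area 4π·r², so L_p = L_w − 10·log₁₀(4π·r²).
4π·r² = 3.067e+04 m², 10·log₁₀ of that is 44.867 dB.
L_p = 95 − 44.867 = 50.13 dB.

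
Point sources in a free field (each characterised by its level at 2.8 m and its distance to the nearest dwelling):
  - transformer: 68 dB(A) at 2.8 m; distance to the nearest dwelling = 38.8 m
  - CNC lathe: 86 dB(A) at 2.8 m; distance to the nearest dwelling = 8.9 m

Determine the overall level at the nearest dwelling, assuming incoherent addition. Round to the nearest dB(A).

76 dB(A)

First find each source's level at the receiver (point-source: −20·log₁₀(r/r_ref)), then combine on an intensity basis.
transformer: 68 − 20·log₁₀(38.8/2.8) = 68 − 22.83 = 45.17 dB(A).
CNC lathe: 86 − 20·log₁₀(8.9/2.8) = 86 − 10.04 = 75.96 dB(A).
Σ 10^(L/10) = 3.944e+07 → L_total = 10·log₁₀(3.944e+07) = 75.96 dB(A).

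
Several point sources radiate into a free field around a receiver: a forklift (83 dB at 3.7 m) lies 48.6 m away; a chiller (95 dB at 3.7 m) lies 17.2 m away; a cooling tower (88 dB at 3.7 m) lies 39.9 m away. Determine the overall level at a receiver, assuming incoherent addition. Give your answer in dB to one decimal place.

Propagate each source to the receiver with L = L_ref − 20·log₁₀(r/r_ref), then add intensities.
forklift: 83 − 20·log₁₀(48.6/3.7) = 83 − 22.37 = 60.63 dB.
chiller: 95 − 20·log₁₀(17.2/3.7) = 95 − 13.35 = 81.65 dB.
cooling tower: 88 − 20·log₁₀(39.9/3.7) = 88 − 20.66 = 67.34 dB.
Σ 10^(L/10) = 1.529e+08 → L_total = 10·log₁₀(1.529e+08) = 81.84 dB.

81.8 dB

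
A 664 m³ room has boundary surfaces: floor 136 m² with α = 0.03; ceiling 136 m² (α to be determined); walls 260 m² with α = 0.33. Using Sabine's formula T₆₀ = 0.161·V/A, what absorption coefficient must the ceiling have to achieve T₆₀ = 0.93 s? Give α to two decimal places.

From T₆₀ = 0.161·V/A, the target T₆₀ = 0.93 s needs A = 0.161·664/0.93 = 114.95 m².
Absorption from the other surfaces = 136·0.03 + 260·0.33 = 89.88 m², so the ceiling must supply 25.07 m² over 136 m².
α = 25.07/136 = 0.184.

0.18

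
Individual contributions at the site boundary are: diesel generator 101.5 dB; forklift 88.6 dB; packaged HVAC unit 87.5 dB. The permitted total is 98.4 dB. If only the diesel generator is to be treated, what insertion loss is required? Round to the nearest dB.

4 dB

Fixed contribution from the other sources: Σ 10^(L/10) = 10^(88.6/10) + 10^(87.5/10) = 1.287e+09 (91.10 dB).
To meet 98.4 dB overall, the treated diesel generator may contribute at most 10^(98.4/10) − 1.287e+09 = 5.632e+09, i.e. 97.51 dB.
So the diesel generator must be reduced from 101.5 to 97.51 dB: IL = 3.99 dB.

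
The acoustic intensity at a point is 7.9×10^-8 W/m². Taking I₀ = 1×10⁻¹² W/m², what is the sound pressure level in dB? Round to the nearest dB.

49 dB

I/I₀ = 7.9×10^-8/10⁻¹² = 7.9×10^4, and L = 10·log₁₀(I/I₀).
L = 10·(0.8976 + 4) = 48.98 dB.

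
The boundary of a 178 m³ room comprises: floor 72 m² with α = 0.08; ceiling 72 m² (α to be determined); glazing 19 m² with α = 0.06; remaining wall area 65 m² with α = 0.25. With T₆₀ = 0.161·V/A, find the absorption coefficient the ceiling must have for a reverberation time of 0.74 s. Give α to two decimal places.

Required total absorption A = 0.161·178/0.74 = 38.73 m².
Absorption from the other surfaces = 72·0.08 + 19·0.06 + 65·0.25 = 23.15 m², so the ceiling must supply 15.58 m² over 72 m².
α = 15.58/72 = 0.216.

0.22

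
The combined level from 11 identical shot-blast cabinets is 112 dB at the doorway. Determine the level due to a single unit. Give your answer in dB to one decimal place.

Dividing the total intensity by 11 lowers the level by 10·log₁₀ 11 = 10.414 dB: L₁ = 112 − 10.414.

101.6 dB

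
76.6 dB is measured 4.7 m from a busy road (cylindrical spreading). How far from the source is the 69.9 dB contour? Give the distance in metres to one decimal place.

22.0 m

For a line source L₁ − L₂ = 10·log₁₀(r₂/r₁), so r₂ = r₁·10^((L₁−L₂)/10).
r₂ = 4.7·10^((76.6−69.9)/10) = 4.7·10^(6.7/10) = 21.98 m.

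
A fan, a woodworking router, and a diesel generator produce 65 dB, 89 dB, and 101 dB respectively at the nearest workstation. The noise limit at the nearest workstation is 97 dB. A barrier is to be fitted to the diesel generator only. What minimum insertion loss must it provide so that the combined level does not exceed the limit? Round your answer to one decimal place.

4.8 dB

Everything except the diesel generator sums to 10^(65/10) + 10^(89/10) = 7.975e+08 in linear terms, 89.02 dB.
To meet 97 dB overall, the treated diesel generator may contribute at most 10^(97/10) − 7.975e+08 = 4.214e+09, i.e. 96.25 dB.
Required insertion loss = 101 − 96.25 = 4.75 dB.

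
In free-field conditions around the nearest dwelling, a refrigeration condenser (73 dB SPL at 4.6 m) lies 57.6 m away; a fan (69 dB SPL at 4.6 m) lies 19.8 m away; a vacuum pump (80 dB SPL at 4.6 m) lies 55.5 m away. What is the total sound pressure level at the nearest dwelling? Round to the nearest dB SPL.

First find each source's level at the receiver (point-source: −20·log₁₀(r/r_ref)), then combine on an intensity basis.
refrigeration condenser: 73 − 20·log₁₀(57.6/4.6) = 73 − 21.95 = 51.05 dB SPL.
fan: 69 − 20·log₁₀(19.8/4.6) = 69 − 12.68 = 56.32 dB SPL.
vacuum pump: 80 − 20·log₁₀(55.5/4.6) = 80 − 21.63 = 58.37 dB SPL.
Σ 10^(L/10) = 1.243e+06 → L_total = 10·log₁₀(1.243e+06) = 60.94 dB SPL.

61 dB SPL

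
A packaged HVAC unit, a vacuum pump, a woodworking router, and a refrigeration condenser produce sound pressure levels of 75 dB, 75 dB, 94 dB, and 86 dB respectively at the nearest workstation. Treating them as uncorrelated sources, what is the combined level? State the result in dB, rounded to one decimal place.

94.7 dB

For uncorrelated sources the intensities add, so convert each level to linear form, sum, and take 10·log₁₀ of the total.
Σ 10^(L/10) = 10^(75/10) + 10^(75/10) + 10^(94/10) + 10^(86/10) = 2.973e+09.
L_total = 10·log₁₀(2.973e+09) = 94.73 dB.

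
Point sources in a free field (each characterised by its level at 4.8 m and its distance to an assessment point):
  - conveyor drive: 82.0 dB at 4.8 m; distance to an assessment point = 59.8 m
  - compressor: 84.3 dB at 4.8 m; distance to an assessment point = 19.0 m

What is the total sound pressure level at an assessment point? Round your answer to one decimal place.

72.6 dB

Propagate each source to the receiver with L = L_ref − 20·log₁₀(r/r_ref), then add intensities.
conveyor drive: 82.0 − 20·log₁₀(59.8/4.8) = 82.0 − 21.91 = 60.09 dB.
compressor: 84.3 − 20·log₁₀(19.0/4.8) = 84.3 − 11.95 = 72.35 dB.
Σ 10^(L/10) = 1.820e+07 → L_total = 10·log₁₀(1.820e+07) = 72.60 dB.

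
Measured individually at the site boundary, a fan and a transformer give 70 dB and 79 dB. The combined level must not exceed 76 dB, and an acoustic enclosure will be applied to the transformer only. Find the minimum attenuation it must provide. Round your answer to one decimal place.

4.3 dB

The untreated sources together contribute 10^(70/10) = 1.000e+07, i.e. 70.00 dB.
To meet 76 dB overall, the treated transformer may contribute at most 10^(76/10) − 1.000e+07 = 2.981e+07, i.e. 74.74 dB.
Required insertion loss = 79 − 74.74 = 4.26 dB.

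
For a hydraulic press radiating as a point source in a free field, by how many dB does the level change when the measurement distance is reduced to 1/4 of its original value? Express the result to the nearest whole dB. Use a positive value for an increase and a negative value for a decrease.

Point-source spreading: ΔL = −20·log₁₀(r₂/r₁).
ΔL = −20·log₁₀(0.25) = +12.04 dB.

+12 dB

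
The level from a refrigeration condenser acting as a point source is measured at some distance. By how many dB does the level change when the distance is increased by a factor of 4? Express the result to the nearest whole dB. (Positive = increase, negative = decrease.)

A point source loses 6 dB per doubling of distance; generally ΔL = −20·log₁₀(r₂/r₁).
ΔL = −20·log₁₀(4) = -12.04 dB.

-12 dB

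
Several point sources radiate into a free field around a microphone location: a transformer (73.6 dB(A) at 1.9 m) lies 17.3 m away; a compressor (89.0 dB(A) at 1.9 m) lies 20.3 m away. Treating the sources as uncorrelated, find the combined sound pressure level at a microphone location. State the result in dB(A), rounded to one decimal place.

Propagate each source to the receiver with L = L_ref − 20·log₁₀(r/r_ref), then add intensities.
transformer: 73.6 − 20·log₁₀(17.3/1.9) = 73.6 − 19.19 = 54.41 dB(A).
compressor: 89.0 − 20·log₁₀(20.3/1.9) = 89.0 − 20.57 = 68.43 dB(A).
Σ 10^(L/10) = 7.235e+06 → L_total = 10·log₁₀(7.235e+06) = 68.59 dB(A).

68.6 dB(A)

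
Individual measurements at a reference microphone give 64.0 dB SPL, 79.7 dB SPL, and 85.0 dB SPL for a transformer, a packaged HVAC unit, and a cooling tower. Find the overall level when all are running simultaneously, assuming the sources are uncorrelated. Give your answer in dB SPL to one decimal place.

Incoherent sources combine by intensity addition: L_total = 10·log₁₀(Σ 10^(L_i/10)).
Σ 10^(L/10) = 10^(64.0/10) + 10^(79.7/10) + 10^(85.0/10) = 4.121e+08.
L_total = 10·log₁₀(4.121e+08) = 86.15 dB SPL.

86.1 dB SPL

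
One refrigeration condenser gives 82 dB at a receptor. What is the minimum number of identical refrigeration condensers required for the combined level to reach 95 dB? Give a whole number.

20

The shortfall is 95 − 82 = 13.0 dB, and N units add 10·log₁₀ N, so need 10·log₁₀ N ≥ 13.0.
N ≥ 10^(13.0/10) = 19.953, so N = 20.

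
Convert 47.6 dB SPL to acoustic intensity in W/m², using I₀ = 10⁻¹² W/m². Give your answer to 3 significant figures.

I/I₀ = 10^(47.6/10) = 5.754e+04, so I = 5.754e+04 × 10⁻¹² W/m².

5.75e-08 W/m²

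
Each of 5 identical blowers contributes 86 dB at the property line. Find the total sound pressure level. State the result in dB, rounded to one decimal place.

93.0 dB

L_total = L₁ + 10·log₁₀ N for N identical incoherent sources.
L_total = 86 + 10·log₁₀(5) = 86 + 6.990 = 92.99 dB.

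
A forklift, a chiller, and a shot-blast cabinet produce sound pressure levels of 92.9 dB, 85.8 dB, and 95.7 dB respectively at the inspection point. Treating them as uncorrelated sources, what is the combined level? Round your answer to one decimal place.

97.8 dB

Incoherent sources combine by intensity addition: L_total = 10·log₁₀(Σ 10^(L_i/10)).
Σ 10^(L/10) = 10^(92.9/10) + 10^(85.8/10) + 10^(95.7/10) = 6.045e+09.
L_total = 10·log₁₀(6.045e+09) = 97.81 dB.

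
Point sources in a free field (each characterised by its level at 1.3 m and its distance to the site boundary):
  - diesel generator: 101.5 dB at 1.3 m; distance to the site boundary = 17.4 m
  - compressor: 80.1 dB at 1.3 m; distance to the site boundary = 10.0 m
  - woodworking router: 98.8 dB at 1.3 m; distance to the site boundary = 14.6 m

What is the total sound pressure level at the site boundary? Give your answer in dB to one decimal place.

Propagate each source to the receiver with L = L_ref − 20·log₁₀(r/r_ref), then add intensities.
diesel generator: 101.5 − 20·log₁₀(17.4/1.3) = 101.5 − 22.53 = 78.97 dB.
compressor: 80.1 − 20·log₁₀(10.0/1.3) = 80.1 − 17.72 = 62.38 dB.
woodworking router: 98.8 − 20·log₁₀(14.6/1.3) = 98.8 − 21.01 = 77.79 dB.
Σ 10^(L/10) = 1.407e+08 → L_total = 10·log₁₀(1.407e+08) = 81.48 dB.

81.5 dB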